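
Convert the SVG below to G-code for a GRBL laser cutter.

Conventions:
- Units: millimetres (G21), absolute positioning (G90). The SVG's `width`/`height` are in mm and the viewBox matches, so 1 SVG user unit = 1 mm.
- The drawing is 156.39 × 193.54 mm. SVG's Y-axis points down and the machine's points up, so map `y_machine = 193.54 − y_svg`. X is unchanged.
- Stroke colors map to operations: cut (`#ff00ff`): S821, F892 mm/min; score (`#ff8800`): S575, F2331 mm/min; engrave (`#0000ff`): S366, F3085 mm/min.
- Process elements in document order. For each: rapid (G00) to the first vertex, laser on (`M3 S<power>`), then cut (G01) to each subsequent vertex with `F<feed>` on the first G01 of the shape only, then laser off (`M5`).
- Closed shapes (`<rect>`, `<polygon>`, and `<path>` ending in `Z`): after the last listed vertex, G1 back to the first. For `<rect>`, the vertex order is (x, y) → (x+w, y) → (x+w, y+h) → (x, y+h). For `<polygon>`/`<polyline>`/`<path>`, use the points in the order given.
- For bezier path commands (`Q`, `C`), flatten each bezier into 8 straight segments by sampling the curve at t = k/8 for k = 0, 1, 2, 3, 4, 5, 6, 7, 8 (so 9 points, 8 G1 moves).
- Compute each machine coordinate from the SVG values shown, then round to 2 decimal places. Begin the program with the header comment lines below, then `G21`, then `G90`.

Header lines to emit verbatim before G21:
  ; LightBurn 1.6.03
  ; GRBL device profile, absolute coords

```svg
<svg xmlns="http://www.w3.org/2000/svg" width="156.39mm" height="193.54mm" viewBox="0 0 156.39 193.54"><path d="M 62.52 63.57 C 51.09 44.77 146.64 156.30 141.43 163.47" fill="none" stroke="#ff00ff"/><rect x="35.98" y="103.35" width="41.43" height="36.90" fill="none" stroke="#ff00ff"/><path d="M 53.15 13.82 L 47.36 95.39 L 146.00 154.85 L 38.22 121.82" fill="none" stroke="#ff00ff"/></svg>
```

1 u = 1 mm; y_m = 193.54 − y.

[1] `<path>` cubic bezier, #ff00ff→cut S821 F892: (62.52,129.97) → (62.84,131.37) → (70.76,123.30) → (83.84,108.51) → (99.64,89.76) → (115.74,69.79) → (129.69,51.35) → (139.07,37.19) → (141.43,30.07)

[2] `<rect>` rectangle, #ff00ff→cut S821 F892: (35.98,90.19) → (77.41,90.19) → (77.41,53.29) → (35.98,53.29) → (35.98,90.19) (closed)

[3] `<path>` open polyline, #ff00ff→cut S821 F892: (53.15,179.72) → (47.36,98.15) → (146.00,38.69) → (38.22,71.72)

; LightBurn 1.6.03
; GRBL device profile, absolute coords
G21
G90
G00 X62.52 Y129.97
M3 S821
G01 X62.84 Y131.37 F892
G01 X70.76 Y123.30
G01 X83.84 Y108.51
G01 X99.64 Y89.76
G01 X115.74 Y69.79
G01 X129.69 Y51.35
G01 X139.07 Y37.19
G01 X141.43 Y30.07
M5
G00 X35.98 Y90.19
M3 S821
G01 X77.41 Y90.19 F892
G01 X77.41 Y53.29
G01 X35.98 Y53.29
G01 X35.98 Y90.19
M5
G00 X53.15 Y179.72
M3 S821
G01 X47.36 Y98.15 F892
G01 X146.00 Y38.69
G01 X38.22 Y71.72
M5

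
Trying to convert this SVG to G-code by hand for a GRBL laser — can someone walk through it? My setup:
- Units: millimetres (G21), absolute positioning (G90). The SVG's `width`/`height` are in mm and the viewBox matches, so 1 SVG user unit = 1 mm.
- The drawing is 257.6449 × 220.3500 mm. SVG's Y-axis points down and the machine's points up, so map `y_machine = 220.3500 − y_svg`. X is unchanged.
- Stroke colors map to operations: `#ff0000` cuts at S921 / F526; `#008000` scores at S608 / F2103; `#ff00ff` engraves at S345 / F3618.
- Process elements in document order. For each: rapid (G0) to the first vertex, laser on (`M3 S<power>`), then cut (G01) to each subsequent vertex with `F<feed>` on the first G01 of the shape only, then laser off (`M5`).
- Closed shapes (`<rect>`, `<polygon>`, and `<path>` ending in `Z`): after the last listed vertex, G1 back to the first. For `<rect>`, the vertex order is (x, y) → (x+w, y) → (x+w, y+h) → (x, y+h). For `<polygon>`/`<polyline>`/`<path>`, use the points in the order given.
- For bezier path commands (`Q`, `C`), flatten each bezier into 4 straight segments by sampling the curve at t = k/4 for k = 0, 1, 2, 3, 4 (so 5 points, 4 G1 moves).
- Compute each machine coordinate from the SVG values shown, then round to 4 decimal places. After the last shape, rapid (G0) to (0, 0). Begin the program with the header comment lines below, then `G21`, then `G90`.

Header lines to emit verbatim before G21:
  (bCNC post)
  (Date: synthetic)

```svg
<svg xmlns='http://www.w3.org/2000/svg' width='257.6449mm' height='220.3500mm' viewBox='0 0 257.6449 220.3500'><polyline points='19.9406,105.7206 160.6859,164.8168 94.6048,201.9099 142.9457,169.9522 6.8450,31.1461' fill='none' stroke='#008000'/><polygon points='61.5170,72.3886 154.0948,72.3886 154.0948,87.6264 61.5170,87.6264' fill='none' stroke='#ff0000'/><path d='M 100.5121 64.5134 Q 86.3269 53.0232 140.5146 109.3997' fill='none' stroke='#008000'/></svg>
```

(bCNC post)
(Date: synthetic)
G21
G90
G0 X19.9406 Y114.6294
M3 S608
G01 X160.6859 Y55.5332 F2103
G01 X94.6048 Y18.4401
G01 X142.9457 Y50.3978
G01 X6.8450 Y189.2039
M5
G0 X61.5170 Y147.9614
M3 S921
G01 X154.0948 Y147.9614 F526
G01 X154.0948 Y132.7236
G01 X61.5170 Y132.7236
G01 X61.5170 Y147.9614
M5
G0 X100.5121 Y155.8366
M3 S608
G01 X97.6928 Y157.3400 F2103
G01 X103.4201 Y150.3601
G01 X117.6941 Y134.8969
G01 X140.5146 Y110.9503
M5
G0 X0.0000 Y0.0000

Since the viewBox matches the mm dimensions, user units are millimetres directly. The only transform is the Y-flip y_m = 220.3500 − y_svg.

Shape 1 is a open polyline drawn with `<polyline>`. Its stroke #008000 means score at S608, F2103. After flipping Y the toolpath is (19.9406,114.6294) → (160.6859,55.5332) → (94.6048,18.4401) → (142.9457,50.3978) → (6.8450,189.2039).

Shape 2 is a rectangle drawn with `<polygon>`. Its stroke #ff0000 means cut at S921, F526. After flipping Y the toolpath is (61.5170,147.9614) → (154.0948,147.9614) → (154.0948,132.7236) → (61.5170,132.7236) → (61.5170,147.9614), returning to the start.

Shape 3 is a quadratic bezier drawn with `<path>`. Its stroke #008000 means score at S608, F2103. After flipping Y the toolpath is (100.5121,155.8366) → (97.6928,157.3400) → (103.4201,150.3601) → (117.6941,134.8969) → (140.5146,110.9503).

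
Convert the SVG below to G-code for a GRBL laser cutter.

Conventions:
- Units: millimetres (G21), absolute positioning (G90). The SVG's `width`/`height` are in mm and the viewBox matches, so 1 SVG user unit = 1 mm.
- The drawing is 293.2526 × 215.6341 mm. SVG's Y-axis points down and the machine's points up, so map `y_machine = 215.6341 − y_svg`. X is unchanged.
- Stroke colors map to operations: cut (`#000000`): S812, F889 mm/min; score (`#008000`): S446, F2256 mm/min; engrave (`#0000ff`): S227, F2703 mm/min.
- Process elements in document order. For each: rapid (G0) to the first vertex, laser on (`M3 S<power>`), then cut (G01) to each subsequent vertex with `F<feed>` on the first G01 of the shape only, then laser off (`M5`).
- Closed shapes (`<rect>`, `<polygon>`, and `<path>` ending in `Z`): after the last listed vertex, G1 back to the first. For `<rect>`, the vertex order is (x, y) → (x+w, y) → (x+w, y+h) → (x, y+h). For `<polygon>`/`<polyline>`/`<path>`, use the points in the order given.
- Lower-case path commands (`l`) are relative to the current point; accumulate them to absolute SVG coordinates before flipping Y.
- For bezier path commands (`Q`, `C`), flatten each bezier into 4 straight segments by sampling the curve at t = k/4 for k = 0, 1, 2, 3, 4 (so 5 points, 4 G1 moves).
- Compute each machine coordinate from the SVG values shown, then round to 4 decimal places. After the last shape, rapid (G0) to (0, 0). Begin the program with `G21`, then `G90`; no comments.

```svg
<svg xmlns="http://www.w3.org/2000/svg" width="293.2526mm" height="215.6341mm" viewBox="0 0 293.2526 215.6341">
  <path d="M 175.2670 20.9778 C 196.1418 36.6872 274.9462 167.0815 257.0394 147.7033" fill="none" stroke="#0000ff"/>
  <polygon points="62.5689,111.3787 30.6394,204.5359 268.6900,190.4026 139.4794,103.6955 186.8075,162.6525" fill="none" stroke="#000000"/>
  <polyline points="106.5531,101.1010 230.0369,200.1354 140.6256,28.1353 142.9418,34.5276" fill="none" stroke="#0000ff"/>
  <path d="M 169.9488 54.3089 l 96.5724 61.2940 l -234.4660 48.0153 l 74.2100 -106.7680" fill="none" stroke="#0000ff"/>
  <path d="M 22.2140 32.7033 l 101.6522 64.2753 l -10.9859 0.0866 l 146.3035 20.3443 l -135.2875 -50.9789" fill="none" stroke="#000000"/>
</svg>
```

1 u = 1 mm; y_m = 215.6341 − y.

[1] `<path>` cubic bezier, #0000ff→engrave S227 F2703: (175.2670,194.6563) → (199.3686,165.5030) → (230.6963,118.1357) → (254.7524,77.3473) → (257.0394,67.9308)

[2] `<polygon>` closed polygon, #000000→cut S812 F889: (62.5689,104.2554) → (30.6394,11.0982) → (268.6900,25.2315) → (139.4794,111.9386) → (186.8075,52.9816) → (62.5689,104.2554) (closed)

[3] `<polyline>` open polyline, #0000ff→engrave S227 F2703: (106.5531,114.5331) → (230.0369,15.4987) → (140.6256,187.4988) → (142.9418,181.1065)

[4] `<path>` open polyline, #0000ff→engrave S227 F2703: (169.9488,161.3252) → (266.5212,100.0312) → (32.0552,52.0159) → (106.2652,158.7839)

[5] `<path>` open polyline, #000000→cut S812 F889: (22.2140,182.9308) → (123.8662,118.6555) → (112.8803,118.5689) → (259.1838,98.2246) → (123.8963,149.2035)

G21
G90
G0 X175.2670 Y194.6563
M3 S227
G01 X199.3686 Y165.5030 F2703
G01 X230.6963 Y118.1357
G01 X254.7524 Y77.3473
G01 X257.0394 Y67.9308
M5
G0 X62.5689 Y104.2554
M3 S812
G01 X30.6394 Y11.0982 F889
G01 X268.6900 Y25.2315
G01 X139.4794 Y111.9386
G01 X186.8075 Y52.9816
G01 X62.5689 Y104.2554
M5
G0 X106.5531 Y114.5331
M3 S227
G01 X230.0369 Y15.4987 F2703
G01 X140.6256 Y187.4988
G01 X142.9418 Y181.1065
M5
G0 X169.9488 Y161.3252
M3 S227
G01 X266.5212 Y100.0312 F2703
G01 X32.0552 Y52.0159
G01 X106.2652 Y158.7839
M5
G0 X22.2140 Y182.9308
M3 S812
G01 X123.8662 Y118.6555 F889
G01 X112.8803 Y118.5689
G01 X259.1838 Y98.2246
G01 X123.8963 Y149.2035
M5
G0 X0.0000 Y0.0000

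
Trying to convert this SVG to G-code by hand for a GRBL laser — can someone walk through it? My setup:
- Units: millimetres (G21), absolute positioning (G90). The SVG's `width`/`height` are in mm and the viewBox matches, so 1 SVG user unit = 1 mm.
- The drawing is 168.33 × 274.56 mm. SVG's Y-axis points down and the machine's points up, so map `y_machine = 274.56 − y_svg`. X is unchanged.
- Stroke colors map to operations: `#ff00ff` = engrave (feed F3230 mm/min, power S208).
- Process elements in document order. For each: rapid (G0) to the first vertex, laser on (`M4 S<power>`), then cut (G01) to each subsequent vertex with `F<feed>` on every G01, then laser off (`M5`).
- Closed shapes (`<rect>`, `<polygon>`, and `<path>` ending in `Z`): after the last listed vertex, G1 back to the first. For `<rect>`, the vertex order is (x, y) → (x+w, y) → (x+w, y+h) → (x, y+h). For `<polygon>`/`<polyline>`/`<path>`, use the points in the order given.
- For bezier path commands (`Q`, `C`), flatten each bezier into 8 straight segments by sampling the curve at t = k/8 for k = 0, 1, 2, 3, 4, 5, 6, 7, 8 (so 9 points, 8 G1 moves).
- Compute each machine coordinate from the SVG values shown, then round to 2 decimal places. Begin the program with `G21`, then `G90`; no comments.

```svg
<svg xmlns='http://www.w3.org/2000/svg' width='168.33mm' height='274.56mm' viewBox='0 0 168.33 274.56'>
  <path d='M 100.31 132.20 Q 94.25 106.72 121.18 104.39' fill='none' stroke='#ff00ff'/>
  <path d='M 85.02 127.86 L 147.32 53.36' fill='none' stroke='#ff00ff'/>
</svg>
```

viewBox `0 0 168.33 274.56` with mm width/height → 1 unit = 1 mm. Flip: y_m = 274.56 − y_svg.

**Shape 1** — `<path>` quadratic bezier, stroke `#ff00ff` → engrave (S208, F3230). Control points (SVG): P0=(100.31,132.20), P1=(94.25,106.72), P2=(121.18,104.39); sampled at t=k/8. Machine vertices: (100.31,142.36) → (99.31,148.37) → (99.34,153.65) → (100.40,158.21) → (102.50,162.05) → (105.62,165.17) → (109.78,167.56) → (114.96,169.23) → (121.18,170.17). Open path.

**Shape 2** — `<path>` line segment, stroke `#ff00ff` → engrave (S208, F3230). Machine vertices: (85.02,146.70) → (147.32,221.20). Open path.

G21
G90
G0 X100.31 Y142.36
M4 S208
G01 X99.31 Y148.37 F3230
G01 X99.34 Y153.65 F3230
G01 X100.40 Y158.21 F3230
G01 X102.50 Y162.05 F3230
G01 X105.62 Y165.17 F3230
G01 X109.78 Y167.56 F3230
G01 X114.96 Y169.23 F3230
G01 X121.18 Y170.17 F3230
M5
G0 X85.02 Y146.70
M4 S208
G01 X147.32 Y221.20 F3230
M5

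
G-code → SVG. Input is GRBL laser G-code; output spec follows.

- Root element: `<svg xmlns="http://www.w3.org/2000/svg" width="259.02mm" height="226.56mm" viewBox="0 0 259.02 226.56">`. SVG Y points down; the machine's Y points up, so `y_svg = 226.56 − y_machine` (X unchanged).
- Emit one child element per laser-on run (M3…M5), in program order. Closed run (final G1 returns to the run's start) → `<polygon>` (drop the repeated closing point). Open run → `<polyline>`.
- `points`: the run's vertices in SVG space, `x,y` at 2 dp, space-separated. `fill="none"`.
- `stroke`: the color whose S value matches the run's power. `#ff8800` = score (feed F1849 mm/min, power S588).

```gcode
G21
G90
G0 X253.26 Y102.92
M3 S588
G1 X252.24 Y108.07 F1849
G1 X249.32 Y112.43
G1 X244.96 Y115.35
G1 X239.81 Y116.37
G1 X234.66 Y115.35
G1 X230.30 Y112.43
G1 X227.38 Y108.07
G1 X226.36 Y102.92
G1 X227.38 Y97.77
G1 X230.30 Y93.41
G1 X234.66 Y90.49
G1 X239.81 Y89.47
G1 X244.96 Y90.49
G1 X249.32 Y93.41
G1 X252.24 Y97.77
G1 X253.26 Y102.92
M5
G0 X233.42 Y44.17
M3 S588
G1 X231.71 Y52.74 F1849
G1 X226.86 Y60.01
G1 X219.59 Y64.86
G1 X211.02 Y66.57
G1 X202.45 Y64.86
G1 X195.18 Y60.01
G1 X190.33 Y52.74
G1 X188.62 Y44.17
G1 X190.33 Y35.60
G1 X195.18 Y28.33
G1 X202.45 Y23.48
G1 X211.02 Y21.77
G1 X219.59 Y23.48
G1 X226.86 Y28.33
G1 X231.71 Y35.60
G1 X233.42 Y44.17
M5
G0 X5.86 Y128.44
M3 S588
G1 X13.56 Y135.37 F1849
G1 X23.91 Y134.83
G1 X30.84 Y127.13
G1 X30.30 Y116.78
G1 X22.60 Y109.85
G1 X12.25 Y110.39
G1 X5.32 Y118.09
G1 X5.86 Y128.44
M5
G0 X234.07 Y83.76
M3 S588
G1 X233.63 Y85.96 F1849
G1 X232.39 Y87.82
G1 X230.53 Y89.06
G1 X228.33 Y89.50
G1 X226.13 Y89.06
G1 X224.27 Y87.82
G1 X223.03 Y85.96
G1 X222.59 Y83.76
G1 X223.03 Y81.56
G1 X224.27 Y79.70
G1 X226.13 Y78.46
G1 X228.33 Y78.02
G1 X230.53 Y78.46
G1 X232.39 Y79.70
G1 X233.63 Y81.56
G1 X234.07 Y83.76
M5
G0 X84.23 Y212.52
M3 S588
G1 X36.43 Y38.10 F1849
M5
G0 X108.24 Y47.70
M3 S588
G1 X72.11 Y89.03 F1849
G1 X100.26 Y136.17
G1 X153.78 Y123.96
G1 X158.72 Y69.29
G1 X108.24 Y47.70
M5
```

<svg xmlns="http://www.w3.org/2000/svg" width="259.02mm" height="226.56mm" viewBox="0 0 259.02 226.56">
  <polygon points="253.26,123.64 252.24,118.49 249.32,114.13 244.96,111.21 239.81,110.19 234.66,111.21 230.30,114.13 227.38,118.49 226.36,123.64 227.38,128.79 230.30,133.15 234.66,136.07 239.81,137.09 244.96,136.07 249.32,133.15 252.24,128.79" fill="none" stroke="#ff8800"/>
  <polygon points="233.42,182.39 231.71,173.82 226.86,166.55 219.59,161.70 211.02,159.99 202.45,161.70 195.18,166.55 190.33,173.82 188.62,182.39 190.33,190.96 195.18,198.23 202.45,203.08 211.02,204.79 219.59,203.08 226.86,198.23 231.71,190.96" fill="none" stroke="#ff8800"/>
  <polygon points="5.86,98.12 13.56,91.19 23.91,91.73 30.84,99.43 30.30,109.78 22.60,116.71 12.25,116.17 5.32,108.47" fill="none" stroke="#ff8800"/>
  <polygon points="234.07,142.80 233.63,140.60 232.39,138.74 230.53,137.50 228.33,137.06 226.13,137.50 224.27,138.74 223.03,140.60 222.59,142.80 223.03,145.00 224.27,146.86 226.13,148.10 228.33,148.54 230.53,148.10 232.39,146.86 233.63,145.00" fill="none" stroke="#ff8800"/>
  <polyline points="84.23,14.04 36.43,188.46" fill="none" stroke="#ff8800"/>
  <polygon points="108.24,178.86 72.11,137.53 100.26,90.39 153.78,102.60 158.72,157.27" fill="none" stroke="#ff8800"/>
</svg>

y_svg = 226.56 − y_m. Every run uses S588, so all elements get stroke `#ff8800` (score).

[1] closed run; points: 253.26,123.64 252.24,118.49 249.32,114.13 244.96,111.21 239.81,110.19 234.66,111.21 230.30,114.13 227.38,118.49 226.36,123.64 227.38,128.79 230.30,133.15 234.66,136.07 239.81,137.09 244.96,136.07 249.32,133.15 252.24,128.79

[2] closed run; points: 233.42,182.39 231.71,173.82 226.86,166.55 219.59,161.70 211.02,159.99 202.45,161.70 195.18,166.55 190.33,173.82 188.62,182.39 190.33,190.96 195.18,198.23 202.45,203.08 211.02,204.79 219.59,203.08 226.86,198.23 231.71,190.96

[3] closed run; points: 5.86,98.12 13.56,91.19 23.91,91.73 30.84,99.43 30.30,109.78 22.60,116.71 12.25,116.17 5.32,108.47

[4] closed run; points: 234.07,142.80 233.63,140.60 232.39,138.74 230.53,137.50 228.33,137.06 226.13,137.50 224.27,138.74 223.03,140.60 222.59,142.80 223.03,145.00 224.27,146.86 226.13,148.10 228.33,148.54 230.53,148.10 232.39,146.86 233.63,145.00

[5] open run; points: 84.23,14.04 36.43,188.46

[6] closed run; points: 108.24,178.86 72.11,137.53 100.26,90.39 153.78,102.60 158.72,157.27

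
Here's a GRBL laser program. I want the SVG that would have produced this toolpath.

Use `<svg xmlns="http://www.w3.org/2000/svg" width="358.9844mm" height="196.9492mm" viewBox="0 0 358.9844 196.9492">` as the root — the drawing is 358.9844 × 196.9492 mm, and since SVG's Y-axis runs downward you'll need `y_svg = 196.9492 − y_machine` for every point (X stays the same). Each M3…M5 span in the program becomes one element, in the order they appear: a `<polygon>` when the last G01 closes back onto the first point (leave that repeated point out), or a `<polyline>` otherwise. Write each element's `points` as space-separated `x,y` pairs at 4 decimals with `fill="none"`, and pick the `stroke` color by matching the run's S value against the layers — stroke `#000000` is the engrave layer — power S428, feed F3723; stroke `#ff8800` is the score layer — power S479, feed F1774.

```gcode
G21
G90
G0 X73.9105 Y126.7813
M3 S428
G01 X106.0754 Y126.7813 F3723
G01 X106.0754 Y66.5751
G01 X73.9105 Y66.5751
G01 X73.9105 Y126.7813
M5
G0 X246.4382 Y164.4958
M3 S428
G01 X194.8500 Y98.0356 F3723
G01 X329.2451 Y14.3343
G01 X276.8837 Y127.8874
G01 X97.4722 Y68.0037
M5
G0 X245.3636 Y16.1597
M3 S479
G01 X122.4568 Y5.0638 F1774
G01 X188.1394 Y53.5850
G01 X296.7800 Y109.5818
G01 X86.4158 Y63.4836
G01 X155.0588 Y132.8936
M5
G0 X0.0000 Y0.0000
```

<svg xmlns="http://www.w3.org/2000/svg" width="358.9844mm" height="196.9492mm" viewBox="0 0 358.9844 196.9492">
  <polygon points="73.9105,70.1679 106.0754,70.1679 106.0754,130.3741 73.9105,130.3741" fill="none" stroke="#000000"/>
  <polyline points="246.4382,32.4534 194.8500,98.9136 329.2451,182.6149 276.8837,69.0618 97.4722,128.9455" fill="none" stroke="#000000"/>
  <polyline points="245.3636,180.7895 122.4568,191.8854 188.1394,143.3642 296.7800,87.3674 86.4158,133.4656 155.0588,64.0556" fill="none" stroke="#ff8800"/>
</svg>

Each laser-on run becomes one SVG element. Flip Y back into SVG space with y_svg = 196.9492 − y_machine.

Run 1: S428 ⇒ engrave layer `#000000`. The run returns to its start, so emit a `<polygon>` with points (Y-flipped): 73.9105,70.1679 106.0754,70.1679 106.0754,130.3741 73.9105,130.3741.

Run 2: the run's S428 means `#000000` (engrave). The run is open, so emit a `<polyline>` with points (Y-flipped): 246.4382,32.4534 194.8500,98.9136 329.2451,182.6149 276.8837,69.0618 97.4722,128.9455.

Run 3: the run's S479 means `#ff8800` (score). The run is open, so emit a `<polyline>` with points (Y-flipped): 245.3636,180.7895 122.4568,191.8854 188.1394,143.3642 296.7800,87.3674 86.4158,133.4656 155.0588,64.0556.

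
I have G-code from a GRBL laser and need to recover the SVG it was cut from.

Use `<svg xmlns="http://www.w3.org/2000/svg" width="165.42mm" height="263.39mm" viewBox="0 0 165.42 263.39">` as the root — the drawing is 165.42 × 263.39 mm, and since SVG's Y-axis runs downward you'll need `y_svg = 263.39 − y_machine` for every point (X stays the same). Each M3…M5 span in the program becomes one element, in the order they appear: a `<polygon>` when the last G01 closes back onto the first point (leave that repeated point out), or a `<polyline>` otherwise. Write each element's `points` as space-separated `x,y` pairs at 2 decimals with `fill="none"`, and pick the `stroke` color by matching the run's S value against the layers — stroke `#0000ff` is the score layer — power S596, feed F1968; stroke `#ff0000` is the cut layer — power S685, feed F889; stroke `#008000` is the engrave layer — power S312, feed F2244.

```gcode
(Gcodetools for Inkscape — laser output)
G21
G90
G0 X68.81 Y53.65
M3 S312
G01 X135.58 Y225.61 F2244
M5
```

<svg xmlns="http://www.w3.org/2000/svg" width="165.42mm" height="263.39mm" viewBox="0 0 165.42 263.39">
  <polyline points="68.81,209.74 135.58,37.78" fill="none" stroke="#008000"/>
</svg>

Machine Y-up, SVG Y-down with viewBox height 263.39, so y_svg = 263.39 − y_machine; X carries over. Every run uses S312, so all elements get stroke `#008000` (engrave).

Run 1: The run is open, so emit a `<polyline>` with points (Y-flipped): 68.81,209.74 135.58,37.78.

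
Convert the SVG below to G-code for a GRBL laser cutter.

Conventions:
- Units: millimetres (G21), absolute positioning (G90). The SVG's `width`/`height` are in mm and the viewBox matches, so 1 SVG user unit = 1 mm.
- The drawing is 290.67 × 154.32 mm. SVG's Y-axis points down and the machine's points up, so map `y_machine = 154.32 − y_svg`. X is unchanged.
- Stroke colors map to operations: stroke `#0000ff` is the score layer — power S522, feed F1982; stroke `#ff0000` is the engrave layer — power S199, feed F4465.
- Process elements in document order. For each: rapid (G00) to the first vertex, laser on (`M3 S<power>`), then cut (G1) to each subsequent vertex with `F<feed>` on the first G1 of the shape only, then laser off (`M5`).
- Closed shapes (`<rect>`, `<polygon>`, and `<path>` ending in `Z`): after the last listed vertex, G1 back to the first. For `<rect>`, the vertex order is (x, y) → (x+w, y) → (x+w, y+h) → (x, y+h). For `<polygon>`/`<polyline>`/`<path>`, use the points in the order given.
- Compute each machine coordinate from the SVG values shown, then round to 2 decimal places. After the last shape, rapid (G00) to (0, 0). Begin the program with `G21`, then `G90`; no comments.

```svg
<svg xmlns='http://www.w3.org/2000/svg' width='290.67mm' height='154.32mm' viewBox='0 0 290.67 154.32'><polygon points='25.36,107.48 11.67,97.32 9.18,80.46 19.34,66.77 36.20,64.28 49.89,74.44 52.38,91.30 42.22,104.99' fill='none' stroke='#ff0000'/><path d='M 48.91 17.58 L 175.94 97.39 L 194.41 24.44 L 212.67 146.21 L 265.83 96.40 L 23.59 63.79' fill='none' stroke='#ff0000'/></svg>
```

G21
G90
G00 X25.36 Y46.84
M3 S199
G1 X11.67 Y57.00 F4465
G1 X9.18 Y73.86
G1 X19.34 Y87.55
G1 X36.20 Y90.04
G1 X49.89 Y79.88
G1 X52.38 Y63.02
G1 X42.22 Y49.33
G1 X25.36 Y46.84
M5
G00 X48.91 Y136.74
M3 S199
G1 X175.94 Y56.93 F4465
G1 X194.41 Y129.88
G1 X212.67 Y8.11
G1 X265.83 Y57.92
G1 X23.59 Y90.53
M5
G00 X0.00 Y0.00

viewBox `0 0 290.67 154.32` with mm width/height → 1 unit = 1 mm. Flip: y_m = 154.32 − y_svg.

**Shape 1** — `<polygon>` regular polygon, stroke `#ff0000` → engrave (S199, F4465). Machine vertices: (25.36,46.84) → (11.67,57.00) → (9.18,73.86) → (19.34,87.55) → (36.20,90.04) → (49.89,79.88) → (52.38,63.02) → (42.22,49.33) → (25.36,46.84). Closed: final G1 returns to the first vertex.

**Shape 2** — `<path>` open polyline, stroke `#ff0000` → engrave (S199, F4465). Machine vertices: (48.91,136.74) → (175.94,56.93) → (194.41,129.88) → (212.67,8.11) → (265.83,57.92) → (23.59,90.53). Open path.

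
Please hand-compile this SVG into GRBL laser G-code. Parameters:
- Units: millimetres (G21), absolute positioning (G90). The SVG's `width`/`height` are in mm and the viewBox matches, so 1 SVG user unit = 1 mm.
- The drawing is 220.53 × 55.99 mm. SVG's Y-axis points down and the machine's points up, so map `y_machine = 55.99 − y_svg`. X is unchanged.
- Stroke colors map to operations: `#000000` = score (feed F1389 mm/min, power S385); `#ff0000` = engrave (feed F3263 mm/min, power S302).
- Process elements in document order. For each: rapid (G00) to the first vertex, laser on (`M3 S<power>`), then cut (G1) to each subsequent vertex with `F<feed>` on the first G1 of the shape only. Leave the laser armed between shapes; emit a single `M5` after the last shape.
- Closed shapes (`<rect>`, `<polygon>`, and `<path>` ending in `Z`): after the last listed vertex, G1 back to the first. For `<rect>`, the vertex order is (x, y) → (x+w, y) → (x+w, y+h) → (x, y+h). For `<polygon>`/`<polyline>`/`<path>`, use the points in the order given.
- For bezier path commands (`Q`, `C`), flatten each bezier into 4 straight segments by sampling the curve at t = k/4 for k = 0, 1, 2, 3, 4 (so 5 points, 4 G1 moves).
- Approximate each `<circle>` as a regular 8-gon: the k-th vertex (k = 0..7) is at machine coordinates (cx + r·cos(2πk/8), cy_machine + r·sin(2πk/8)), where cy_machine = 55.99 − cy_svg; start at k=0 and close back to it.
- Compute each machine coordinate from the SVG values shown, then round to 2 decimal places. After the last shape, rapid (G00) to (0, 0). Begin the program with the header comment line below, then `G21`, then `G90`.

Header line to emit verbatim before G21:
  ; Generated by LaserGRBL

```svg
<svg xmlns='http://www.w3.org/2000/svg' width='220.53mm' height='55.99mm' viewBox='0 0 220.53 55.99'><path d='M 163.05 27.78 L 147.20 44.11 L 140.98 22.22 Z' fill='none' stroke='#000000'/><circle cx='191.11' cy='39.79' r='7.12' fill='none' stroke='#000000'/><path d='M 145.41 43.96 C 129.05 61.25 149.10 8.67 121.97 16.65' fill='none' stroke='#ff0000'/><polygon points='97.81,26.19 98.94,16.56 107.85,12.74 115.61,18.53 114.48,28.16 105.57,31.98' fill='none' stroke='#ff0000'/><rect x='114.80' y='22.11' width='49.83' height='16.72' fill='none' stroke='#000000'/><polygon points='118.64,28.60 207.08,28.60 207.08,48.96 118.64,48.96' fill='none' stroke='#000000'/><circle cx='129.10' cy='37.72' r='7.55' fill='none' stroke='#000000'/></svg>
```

1 u = 1 mm; y_m = 55.99 − y.

[1] `<path>` regular polygon, #000000→score S385 F1389: (163.05,28.21) → (147.20,11.88) → (140.98,33.77) → (163.05,28.21) (closed)

[2] `<circle>` circle, #000000→score S385 F1389: (198.23,16.20) → (196.14,21.23) → (191.11,23.32) → (186.08,21.23) → (183.99,16.20) → (186.08,11.17) → (191.11,9.08) → (196.14,11.17) → (198.23,16.20) (closed)

[3] `<path>` cubic bezier, #ff0000→engrave S302 F3263: (145.41,12.03) → (138.66,10.13) → (137.73,22.19) → (134.78,36.01) → (121.97,39.34)

[4] `<polygon>` regular polygon, #ff0000→engrave S302 F3263: (97.81,29.80) → (98.94,39.43) → (107.85,43.25) → (115.61,37.46) → (114.48,27.83) → (105.57,24.01) → (97.81,29.80) (closed)

[5] `<rect>` rectangle, #000000→score S385 F1389: (114.80,33.88) → (164.63,33.88) → (164.63,17.16) → (114.80,17.16) → (114.80,33.88) (closed)

[6] `<polygon>` rectangle, #000000→score S385 F1389: (118.64,27.39) → (207.08,27.39) → (207.08,7.03) → (118.64,7.03) → (118.64,27.39) (closed)

[7] `<circle>` circle, #000000→score S385 F1389: (136.65,18.27) → (134.44,23.61) → (129.10,25.82) → (123.76,23.61) → (121.55,18.27) → (123.76,12.93) → (129.10,10.72) → (134.44,12.93) → (136.65,18.27) (closed)

; Generated by LaserGRBL
G21
G90
G00 X163.05 Y28.21
M3 S385
G1 X147.20 Y11.88 F1389
G1 X140.98 Y33.77
G1 X163.05 Y28.21
G00 X198.23 Y16.20
M3 S385
G1 X196.14 Y21.23 F1389
G1 X191.11 Y23.32
G1 X186.08 Y21.23
G1 X183.99 Y16.20
G1 X186.08 Y11.17
G1 X191.11 Y9.08
G1 X196.14 Y11.17
G1 X198.23 Y16.20
G00 X145.41 Y12.03
M3 S302
G1 X138.66 Y10.13 F3263
G1 X137.73 Y22.19
G1 X134.78 Y36.01
G1 X121.97 Y39.34
G00 X97.81 Y29.80
M3 S302
G1 X98.94 Y39.43 F3263
G1 X107.85 Y43.25
G1 X115.61 Y37.46
G1 X114.48 Y27.83
G1 X105.57 Y24.01
G1 X97.81 Y29.80
G00 X114.80 Y33.88
M3 S385
G1 X164.63 Y33.88 F1389
G1 X164.63 Y17.16
G1 X114.80 Y17.16
G1 X114.80 Y33.88
G00 X118.64 Y27.39
M3 S385
G1 X207.08 Y27.39 F1389
G1 X207.08 Y7.03
G1 X118.64 Y7.03
G1 X118.64 Y27.39
G00 X136.65 Y18.27
M3 S385
G1 X134.44 Y23.61 F1389
G1 X129.10 Y25.82
G1 X123.76 Y23.61
G1 X121.55 Y18.27
G1 X123.76 Y12.93
G1 X129.10 Y10.72
G1 X134.44 Y12.93
G1 X136.65 Y18.27
M5
G00 X0.00 Y0.00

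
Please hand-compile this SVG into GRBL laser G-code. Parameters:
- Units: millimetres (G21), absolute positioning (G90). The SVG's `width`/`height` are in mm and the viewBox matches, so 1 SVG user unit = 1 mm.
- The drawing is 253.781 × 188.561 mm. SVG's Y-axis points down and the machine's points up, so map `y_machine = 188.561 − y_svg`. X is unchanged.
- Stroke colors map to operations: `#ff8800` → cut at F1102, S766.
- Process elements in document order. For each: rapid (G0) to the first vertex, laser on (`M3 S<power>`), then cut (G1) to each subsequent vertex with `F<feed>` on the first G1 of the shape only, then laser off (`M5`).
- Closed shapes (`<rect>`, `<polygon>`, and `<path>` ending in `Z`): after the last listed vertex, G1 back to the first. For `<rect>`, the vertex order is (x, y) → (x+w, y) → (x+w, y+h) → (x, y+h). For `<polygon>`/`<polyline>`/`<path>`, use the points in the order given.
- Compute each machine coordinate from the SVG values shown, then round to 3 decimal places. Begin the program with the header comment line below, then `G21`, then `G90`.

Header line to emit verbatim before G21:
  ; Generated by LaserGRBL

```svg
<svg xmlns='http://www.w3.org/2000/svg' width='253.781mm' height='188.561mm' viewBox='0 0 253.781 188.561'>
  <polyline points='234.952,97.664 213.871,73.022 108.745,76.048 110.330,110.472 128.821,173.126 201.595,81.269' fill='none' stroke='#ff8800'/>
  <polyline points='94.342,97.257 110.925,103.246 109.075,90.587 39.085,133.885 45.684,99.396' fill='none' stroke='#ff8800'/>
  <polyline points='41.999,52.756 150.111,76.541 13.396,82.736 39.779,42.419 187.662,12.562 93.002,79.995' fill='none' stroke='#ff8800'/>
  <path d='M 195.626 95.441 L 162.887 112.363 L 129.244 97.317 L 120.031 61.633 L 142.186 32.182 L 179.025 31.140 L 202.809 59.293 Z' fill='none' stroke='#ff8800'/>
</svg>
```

; Generated by LaserGRBL
G21
G90
G0 X234.952 Y90.897
M3 S766
G1 X213.871 Y115.539 F1102
G1 X108.745 Y112.513
G1 X110.330 Y78.089
G1 X128.821 Y15.435
G1 X201.595 Y107.292
M5
G0 X94.342 Y91.304
M3 S766
G1 X110.925 Y85.315 F1102
G1 X109.075 Y97.974
G1 X39.085 Y54.676
G1 X45.684 Y89.165
M5
G0 X41.999 Y135.805
M3 S766
G1 X150.111 Y112.020 F1102
G1 X13.396 Y105.825
G1 X39.779 Y146.142
G1 X187.662 Y175.999
G1 X93.002 Y108.566
M5
G0 X195.626 Y93.120
M3 S766
G1 X162.887 Y76.198 F1102
G1 X129.244 Y91.244
G1 X120.031 Y126.928
G1 X142.186 Y156.379
G1 X179.025 Y157.421
G1 X202.809 Y129.268
G1 X195.626 Y93.120
M5

1 u = 1 mm; y_m = 188.561 − y.

[1] `<polyline>` open polyline, #ff8800→cut S766 F1102: (234.952,90.897) → (213.871,115.539) → (108.745,112.513) → (110.330,78.089) → (128.821,15.435) → (201.595,107.292)

[2] `<polyline>` open polyline, #ff8800→cut S766 F1102: (94.342,91.304) → (110.925,85.315) → (109.075,97.974) → (39.085,54.676) → (45.684,89.165)

[3] `<polyline>` open polyline, #ff8800→cut S766 F1102: (41.999,135.805) → (150.111,112.020) → (13.396,105.825) → (39.779,146.142) → (187.662,175.999) → (93.002,108.566)

[4] `<path>` regular polygon, #ff8800→cut S766 F1102: (195.626,93.120) → (162.887,76.198) → (129.244,91.244) → (120.031,126.928) → (142.186,156.379) → (179.025,157.421) → (202.809,129.268) → (195.626,93.120) (closed)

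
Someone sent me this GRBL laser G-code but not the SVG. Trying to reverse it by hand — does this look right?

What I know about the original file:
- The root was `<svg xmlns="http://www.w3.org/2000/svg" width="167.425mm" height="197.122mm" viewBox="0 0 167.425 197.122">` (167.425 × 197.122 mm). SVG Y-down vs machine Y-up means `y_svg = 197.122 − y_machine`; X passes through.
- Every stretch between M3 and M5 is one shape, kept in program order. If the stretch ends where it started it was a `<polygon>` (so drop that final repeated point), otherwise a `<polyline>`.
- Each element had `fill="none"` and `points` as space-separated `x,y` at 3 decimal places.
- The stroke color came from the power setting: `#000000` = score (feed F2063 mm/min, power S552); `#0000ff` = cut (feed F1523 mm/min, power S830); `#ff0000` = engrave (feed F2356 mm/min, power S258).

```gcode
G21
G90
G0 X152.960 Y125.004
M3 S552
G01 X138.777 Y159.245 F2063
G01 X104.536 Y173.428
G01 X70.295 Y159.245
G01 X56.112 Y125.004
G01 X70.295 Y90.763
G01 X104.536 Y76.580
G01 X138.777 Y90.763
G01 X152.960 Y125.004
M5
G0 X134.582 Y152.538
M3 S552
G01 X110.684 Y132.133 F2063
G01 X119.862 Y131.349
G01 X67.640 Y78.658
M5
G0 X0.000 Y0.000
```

<svg xmlns="http://www.w3.org/2000/svg" width="167.425mm" height="197.122mm" viewBox="0 0 167.425 197.122">
  <polygon points="152.960,72.118 138.777,37.877 104.536,23.694 70.295,37.877 56.112,72.118 70.295,106.359 104.536,120.542 138.777,106.359" fill="none" stroke="#000000"/>
  <polyline points="134.582,44.584 110.684,64.989 119.862,65.773 67.640,118.464" fill="none" stroke="#000000"/>
</svg>

y_svg = 197.122 − y_m. Every run uses S552, so all elements get stroke `#000000` (score).

[1] closed run; points: 152.960,72.118 138.777,37.877 104.536,23.694 70.295,37.877 56.112,72.118 70.295,106.359 104.536,120.542 138.777,106.359

[2] open run; points: 134.582,44.584 110.684,64.989 119.862,65.773 67.640,118.464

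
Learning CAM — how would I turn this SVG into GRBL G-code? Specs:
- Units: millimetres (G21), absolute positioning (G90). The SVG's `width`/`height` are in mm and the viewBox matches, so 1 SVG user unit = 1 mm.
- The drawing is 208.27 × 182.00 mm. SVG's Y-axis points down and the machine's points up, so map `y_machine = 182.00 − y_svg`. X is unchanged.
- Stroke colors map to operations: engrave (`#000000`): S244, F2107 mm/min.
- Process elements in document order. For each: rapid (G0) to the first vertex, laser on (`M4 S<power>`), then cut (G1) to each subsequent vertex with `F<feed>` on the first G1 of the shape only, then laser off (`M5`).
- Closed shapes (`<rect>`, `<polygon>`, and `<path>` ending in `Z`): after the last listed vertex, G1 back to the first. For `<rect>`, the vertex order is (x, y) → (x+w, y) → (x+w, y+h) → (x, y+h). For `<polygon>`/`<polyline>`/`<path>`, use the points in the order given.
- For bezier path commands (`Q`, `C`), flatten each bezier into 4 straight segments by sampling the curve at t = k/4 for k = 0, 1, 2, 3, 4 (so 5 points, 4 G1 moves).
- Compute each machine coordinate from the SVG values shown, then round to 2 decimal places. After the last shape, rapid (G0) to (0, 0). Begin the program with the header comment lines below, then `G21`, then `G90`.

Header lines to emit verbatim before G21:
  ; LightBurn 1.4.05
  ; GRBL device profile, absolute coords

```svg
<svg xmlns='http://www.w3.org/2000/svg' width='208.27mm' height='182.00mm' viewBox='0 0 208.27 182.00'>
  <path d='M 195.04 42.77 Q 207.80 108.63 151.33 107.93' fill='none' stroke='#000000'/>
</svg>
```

; LightBurn 1.4.05
; GRBL device profile, absolute coords
G21
G90
G0 X195.04 Y139.23
M4 S244
G1 X197.09 Y110.46 F2107
G1 X190.49 Y90.01
G1 X175.24 Y77.88
G1 X151.33 Y74.07
M5
G0 X0.00 Y0.00

1 u = 1 mm; y_m = 182.00 − y.

[1] `<path>` quadratic bezier, #000000→engrave S244 F2107: (195.04,139.23) → (197.09,110.46) → (190.49,90.01) → (175.24,77.88) → (151.33,74.07)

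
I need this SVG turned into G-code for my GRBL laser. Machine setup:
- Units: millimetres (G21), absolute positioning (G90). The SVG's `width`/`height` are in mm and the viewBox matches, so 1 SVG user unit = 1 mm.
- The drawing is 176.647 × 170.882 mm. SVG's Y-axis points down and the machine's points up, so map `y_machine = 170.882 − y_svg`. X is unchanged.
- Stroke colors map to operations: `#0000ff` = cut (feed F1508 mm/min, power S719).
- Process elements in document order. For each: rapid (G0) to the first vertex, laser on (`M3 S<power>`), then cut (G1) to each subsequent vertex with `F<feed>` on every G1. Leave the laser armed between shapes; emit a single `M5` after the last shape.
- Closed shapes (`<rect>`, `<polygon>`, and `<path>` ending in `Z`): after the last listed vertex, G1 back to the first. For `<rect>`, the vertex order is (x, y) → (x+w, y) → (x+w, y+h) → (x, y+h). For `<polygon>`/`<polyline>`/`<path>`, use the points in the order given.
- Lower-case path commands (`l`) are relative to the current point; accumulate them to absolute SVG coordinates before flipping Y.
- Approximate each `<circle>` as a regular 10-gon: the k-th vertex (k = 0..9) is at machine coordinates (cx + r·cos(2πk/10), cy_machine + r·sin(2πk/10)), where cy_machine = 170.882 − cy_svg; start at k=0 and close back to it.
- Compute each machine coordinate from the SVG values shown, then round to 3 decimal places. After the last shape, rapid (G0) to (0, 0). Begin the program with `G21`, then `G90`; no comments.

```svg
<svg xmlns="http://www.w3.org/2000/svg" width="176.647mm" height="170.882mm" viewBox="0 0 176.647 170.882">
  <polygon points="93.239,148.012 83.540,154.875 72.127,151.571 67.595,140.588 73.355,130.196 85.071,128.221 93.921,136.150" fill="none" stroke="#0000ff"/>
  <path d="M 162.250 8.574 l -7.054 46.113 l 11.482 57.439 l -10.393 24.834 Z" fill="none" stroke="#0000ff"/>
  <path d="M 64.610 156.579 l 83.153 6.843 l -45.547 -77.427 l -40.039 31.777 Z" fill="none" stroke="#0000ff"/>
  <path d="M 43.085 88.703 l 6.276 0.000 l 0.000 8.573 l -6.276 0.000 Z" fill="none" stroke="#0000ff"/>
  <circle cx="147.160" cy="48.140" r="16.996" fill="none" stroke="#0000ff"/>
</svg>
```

viewBox `0 0 176.647 170.882` with mm width/height → 1 unit = 1 mm. Flip: y_m = 170.882 − y_svg.

**Shape 1** — `<polygon>` regular polygon, stroke `#0000ff` → cut (S719, F1508). Machine vertices: (93.239,22.870) → (83.540,16.007) → (72.127,19.311) → (67.595,30.294) → (73.355,40.686) → (85.071,42.661) → (93.921,34.732) → (93.239,22.870). Closed: final G1 returns to the first vertex.

**Shape 2** — `<path>` closed polygon, stroke `#0000ff` → cut (S719, F1508). Machine vertices: (162.250,162.308) → (155.196,116.195) → (166.678,58.756) → (156.285,33.922) → (162.250,162.308). Closed: final G1 returns to the first vertex.

**Shape 3** — `<path>` closed polygon, stroke `#0000ff` → cut (S719, F1508). Machine vertices: (64.610,14.303) → (147.763,7.460) → (102.216,84.887) → (62.177,53.110) → (64.610,14.303). Closed: final G1 returns to the first vertex.

**Shape 4** — `<path>` rectangle, stroke `#0000ff` → cut (S719, F1508). Machine vertices: (43.085,82.179) → (49.361,82.179) → (49.361,73.606) → (43.085,73.606) → (43.085,82.179). Closed: final G1 returns to the first vertex.

**Shape 5** — `<circle>` circle, stroke `#0000ff` → cut (S719, F1508). Machine vertices: (164.156,122.742) → (160.910,132.732) → (152.412,138.906) → (141.908,138.906) → (133.410,132.732) → (130.164,122.742) → (133.410,112.752) → (141.908,106.578) → (152.412,106.578) → (160.910,112.752) → (164.156,122.742). Closed: final G1 returns to the first vertex.

G21
G90
G0 X93.239 Y22.870
M3 S719
G1 X83.540 Y16.007 F1508
G1 X72.127 Y19.311 F1508
G1 X67.595 Y30.294 F1508
G1 X73.355 Y40.686 F1508
G1 X85.071 Y42.661 F1508
G1 X93.921 Y34.732 F1508
G1 X93.239 Y22.870 F1508
G0 X162.250 Y162.308
M3 S719
G1 X155.196 Y116.195 F1508
G1 X166.678 Y58.756 F1508
G1 X156.285 Y33.922 F1508
G1 X162.250 Y162.308 F1508
G0 X64.610 Y14.303
M3 S719
G1 X147.763 Y7.460 F1508
G1 X102.216 Y84.887 F1508
G1 X62.177 Y53.110 F1508
G1 X64.610 Y14.303 F1508
G0 X43.085 Y82.179
M3 S719
G1 X49.361 Y82.179 F1508
G1 X49.361 Y73.606 F1508
G1 X43.085 Y73.606 F1508
G1 X43.085 Y82.179 F1508
G0 X164.156 Y122.742
M3 S719
G1 X160.910 Y132.732 F1508
G1 X152.412 Y138.906 F1508
G1 X141.908 Y138.906 F1508
G1 X133.410 Y132.732 F1508
G1 X130.164 Y122.742 F1508
G1 X133.410 Y112.752 F1508
G1 X141.908 Y106.578 F1508
G1 X152.412 Y106.578 F1508
G1 X160.910 Y112.752 F1508
G1 X164.156 Y122.742 F1508
M5
G0 X0.000 Y0.000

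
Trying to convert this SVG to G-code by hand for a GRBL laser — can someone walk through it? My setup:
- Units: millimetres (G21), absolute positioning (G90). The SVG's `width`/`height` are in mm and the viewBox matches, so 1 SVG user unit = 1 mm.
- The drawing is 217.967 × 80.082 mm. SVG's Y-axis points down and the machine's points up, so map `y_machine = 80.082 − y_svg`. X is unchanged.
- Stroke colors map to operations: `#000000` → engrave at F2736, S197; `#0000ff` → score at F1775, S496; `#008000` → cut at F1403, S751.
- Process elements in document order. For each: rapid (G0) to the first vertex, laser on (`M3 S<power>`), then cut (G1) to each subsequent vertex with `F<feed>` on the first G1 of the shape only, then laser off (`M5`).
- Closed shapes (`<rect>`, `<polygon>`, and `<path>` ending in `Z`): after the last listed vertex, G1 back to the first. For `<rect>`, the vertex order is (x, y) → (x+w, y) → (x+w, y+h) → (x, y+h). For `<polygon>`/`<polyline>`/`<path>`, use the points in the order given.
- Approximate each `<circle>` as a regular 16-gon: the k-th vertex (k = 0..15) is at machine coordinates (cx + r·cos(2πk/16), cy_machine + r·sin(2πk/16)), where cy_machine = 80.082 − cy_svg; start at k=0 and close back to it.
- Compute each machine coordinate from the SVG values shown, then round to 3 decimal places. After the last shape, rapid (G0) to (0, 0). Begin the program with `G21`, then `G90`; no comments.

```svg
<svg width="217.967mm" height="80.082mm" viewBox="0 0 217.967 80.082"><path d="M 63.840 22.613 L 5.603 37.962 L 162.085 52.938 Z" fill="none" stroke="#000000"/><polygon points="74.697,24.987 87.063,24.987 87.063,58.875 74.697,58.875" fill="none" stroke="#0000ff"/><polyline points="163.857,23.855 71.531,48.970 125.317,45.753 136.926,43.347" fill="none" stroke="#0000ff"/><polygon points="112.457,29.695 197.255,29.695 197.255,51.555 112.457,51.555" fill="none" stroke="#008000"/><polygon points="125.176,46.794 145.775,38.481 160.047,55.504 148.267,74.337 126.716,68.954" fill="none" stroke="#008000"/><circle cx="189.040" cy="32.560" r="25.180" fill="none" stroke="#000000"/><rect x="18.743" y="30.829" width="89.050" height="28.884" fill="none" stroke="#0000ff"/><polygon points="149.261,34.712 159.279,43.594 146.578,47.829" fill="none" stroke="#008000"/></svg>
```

1 u = 1 mm; y_m = 80.082 − y.

[1] `<path>` closed polygon, #000000→engrave S197 F2736: (63.840,57.469) → (5.603,42.120) → (162.085,27.144) → (63.840,57.469) (closed)

[2] `<polygon>` rectangle, #0000ff→score S496 F1775: (74.697,55.095) → (87.063,55.095) → (87.063,21.207) → (74.697,21.207) → (74.697,55.095) (closed)

[3] `<polyline>` open polyline, #0000ff→score S496 F1775: (163.857,56.227) → (71.531,31.112) → (125.317,34.329) → (136.926,36.735)

[4] `<polygon>` rectangle, #008000→cut S751 F1403: (112.457,50.387) → (197.255,50.387) → (197.255,28.527) → (112.457,28.527) → (112.457,50.387) (closed)

[5] `<polygon>` regular polygon, #008000→cut S751 F1403: (125.176,33.288) → (145.775,41.601) → (160.047,24.578) → (148.267,5.745) → (126.716,11.128) → (125.176,33.288) (closed)

[6] `<circle>` circle, #000000→engrave S197 F2736: (214.220,47.522) → (212.303,57.158) → (206.845,65.327) → (198.676,70.785) → (189.040,72.702) → (179.404,70.785) → (171.235,65.327) → (165.777,57.158) → (163.860,47.522) → (165.777,37.886) → (171.235,29.717) → (179.404,24.259) → (189.040,22.342) → (198.676,24.259) → (206.845,29.717) → (212.303,37.886) → (214.220,47.522) (closed)

[7] `<rect>` rectangle, #0000ff→score S496 F1775: (18.743,49.253) → (107.793,49.253) → (107.793,20.369) → (18.743,20.369) → (18.743,49.253) (closed)

[8] `<polygon>` regular polygon, #008000→cut S751 F1403: (149.261,45.370) → (159.279,36.488) → (146.578,32.253) → (149.261,45.370) (closed)

G21
G90
G0 X63.840 Y57.469
M3 S197
G1 X5.603 Y42.120 F2736
G1 X162.085 Y27.144
G1 X63.840 Y57.469
M5
G0 X74.697 Y55.095
M3 S496
G1 X87.063 Y55.095 F1775
G1 X87.063 Y21.207
G1 X74.697 Y21.207
G1 X74.697 Y55.095
M5
G0 X163.857 Y56.227
M3 S496
G1 X71.531 Y31.112 F1775
G1 X125.317 Y34.329
G1 X136.926 Y36.735
M5
G0 X112.457 Y50.387
M3 S751
G1 X197.255 Y50.387 F1403
G1 X197.255 Y28.527
G1 X112.457 Y28.527
G1 X112.457 Y50.387
M5
G0 X125.176 Y33.288
M3 S751
G1 X145.775 Y41.601 F1403
G1 X160.047 Y24.578
G1 X148.267 Y5.745
G1 X126.716 Y11.128
G1 X125.176 Y33.288
M5
G0 X214.220 Y47.522
M3 S197
G1 X212.303 Y57.158 F2736
G1 X206.845 Y65.327
G1 X198.676 Y70.785
G1 X189.040 Y72.702
G1 X179.404 Y70.785
G1 X171.235 Y65.327
G1 X165.777 Y57.158
G1 X163.860 Y47.522
G1 X165.777 Y37.886
G1 X171.235 Y29.717
G1 X179.404 Y24.259
G1 X189.040 Y22.342
G1 X198.676 Y24.259
G1 X206.845 Y29.717
G1 X212.303 Y37.886
G1 X214.220 Y47.522
M5
G0 X18.743 Y49.253
M3 S496
G1 X107.793 Y49.253 F1775
G1 X107.793 Y20.369
G1 X18.743 Y20.369
G1 X18.743 Y49.253
M5
G0 X149.261 Y45.370
M3 S751
G1 X159.279 Y36.488 F1403
G1 X146.578 Y32.253
G1 X149.261 Y45.370
M5
G0 X0.000 Y0.000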